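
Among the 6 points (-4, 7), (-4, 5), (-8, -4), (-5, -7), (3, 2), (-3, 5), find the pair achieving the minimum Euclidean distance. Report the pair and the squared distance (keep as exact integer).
Pair = ((-4, 5), (-3, 5)); squared distance = 1

Compute all C(6, 2) = 15 pairwise squared distances (x_i − x_j)² + (y_i − y_j)². The minimum is 1, attained by the pair ((-4, 5), (-3, 5)).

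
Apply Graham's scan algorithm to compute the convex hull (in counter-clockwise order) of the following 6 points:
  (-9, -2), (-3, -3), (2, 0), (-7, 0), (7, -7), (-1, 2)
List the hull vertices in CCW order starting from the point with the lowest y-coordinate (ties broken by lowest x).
Hull (CCW) = [(7, -7), (2, 0), (-1, 2), (-7, 0), (-9, -2)]

Graham scan procedure:
  1. Find the pivot p₀ = point with lowest y (tie → lowest x): (7, -7).
  2. Sort the remaining points by polar angle around p₀.
  3. Walk through sorted points, maintaining a stack; pop the top while the last three entries make a non-left turn (cross product ≤ 0).
  4. Final stack is the convex hull in CCW order: (7, -7), (2, 0), (-1, 2), (-7, 0), (-9, -2).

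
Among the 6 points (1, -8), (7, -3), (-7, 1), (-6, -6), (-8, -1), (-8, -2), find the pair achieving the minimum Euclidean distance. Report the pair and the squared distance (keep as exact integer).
Pair = ((-8, -1), (-8, -2)); squared distance = 1

Compute all C(6, 2) = 15 pairwise squared distances (x_i − x_j)² + (y_i − y_j)². The minimum is 1, attained by the pair ((-8, -1), (-8, -2)).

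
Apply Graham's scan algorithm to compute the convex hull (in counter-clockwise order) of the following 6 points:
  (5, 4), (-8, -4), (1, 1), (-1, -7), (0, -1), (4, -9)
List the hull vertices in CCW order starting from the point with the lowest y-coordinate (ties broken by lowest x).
Hull (CCW) = [(4, -9), (5, 4), (-8, -4), (-1, -7)]

Graham scan procedure:
  1. Find the pivot p₀ = point with lowest y (tie → lowest x): (4, -9).
  2. Sort the remaining points by polar angle around p₀.
  3. Walk through sorted points, maintaining a stack; pop the top while the last three entries make a non-left turn (cross product ≤ 0).
  4. Final stack is the convex hull in CCW order: (4, -9), (5, 4), (-8, -4), (-1, -7).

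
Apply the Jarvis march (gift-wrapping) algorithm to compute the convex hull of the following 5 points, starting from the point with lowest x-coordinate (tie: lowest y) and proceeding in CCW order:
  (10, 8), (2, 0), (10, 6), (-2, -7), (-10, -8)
Hull (CCW) = [(-10, -8), (-2, -7), (10, 6), (10, 8)]

Jarvis march: at each step, from the current hull vertex p, select the next vertex q as the point such that every other point lies strictly to the left of (or on) the directed line p → q. (Equivalently: for every other point r, the cross product (q − p) × (r − p) ≥ 0.)
Starting point (lowest x, tie lowest y): (-10, -8). Wrap until returning to start. Resulting hull: (-10, -8), (-2, -7), (10, 6), (10, 8).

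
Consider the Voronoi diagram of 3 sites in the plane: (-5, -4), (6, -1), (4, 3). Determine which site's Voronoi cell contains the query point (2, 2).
Nearest site = (4, 3)

The Voronoi cell of site s contains exactly those query points closer to s than to any other site. Compute squared distances from q = (2, 2) to each site:
  (4 − 2)² + (3 − 2)² = 5
  (6 − 2)² + (-1 − 2)² = 25
  (-5 − 2)² + (-4 − 2)² = 85
Minimum is attained by (4, 3), so q lies in its Voronoi cell.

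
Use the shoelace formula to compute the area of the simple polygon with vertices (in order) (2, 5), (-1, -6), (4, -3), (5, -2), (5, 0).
Area = 31

Shoelace formula: Area = (1/2) |Σ_i (x_i · y_{i+1} − x_{i+1} · y_i)| (indices mod n). Compute each cross term:
  (2)(-6) − (-1)(5) = -7
  (-1)(-3) − (4)(-6) = 27
  (4)(-2) − (5)(-3) = 7
  (5)(0) − (5)(-2) = 10
  (5)(5) − (2)(0) = 25
Sum = 62, so (signed) Area = 62/2 = 31, |Area| = 31.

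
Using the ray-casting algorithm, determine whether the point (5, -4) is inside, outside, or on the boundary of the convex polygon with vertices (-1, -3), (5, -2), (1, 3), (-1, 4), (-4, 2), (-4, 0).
The point (5, -4) lies strictly outside the polygon

Cast a horizontal ray to the right from the query point and count how many polygon edges it crosses (each edge strictly once or zero times, handled with the usual half-open convention). 
Parity of crossings → even ⇒ outside.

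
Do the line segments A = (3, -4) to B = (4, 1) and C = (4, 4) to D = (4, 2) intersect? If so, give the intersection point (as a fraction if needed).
No (intersection of containing lines falls outside at least one segment)

Parametrize and solve: t = 1, s = 3/2. At least one of these is outside [0, 1], so the segments do not intersect.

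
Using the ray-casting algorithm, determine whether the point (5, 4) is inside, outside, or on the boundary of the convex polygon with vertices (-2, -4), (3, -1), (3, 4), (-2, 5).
The point (5, 4) lies strictly outside the polygon

Cast a horizontal ray to the right from the query point and count how many polygon edges it crosses (each edge strictly once or zero times, handled with the usual half-open convention). 
Parity of crossings → even ⇒ outside.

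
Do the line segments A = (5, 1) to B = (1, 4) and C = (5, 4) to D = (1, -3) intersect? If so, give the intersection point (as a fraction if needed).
Yes; intersection at (19/5, 19/10) (t = 3/10 on AB, s = 3/10 on CD)

Parametrize AB as A + t(B − A) = (5 + -4 t, 1 + 3 t) and CD as C + s(D − C) = (5 + -4 s, 4 + -7 s). Solve the linear system for (t, s). Determinant = -40 ≠ 0, so a unique intersection of the containing lines exists. Solution: t = 3/10, s = 3/10 — both in [0, 1], so the segments cross. Intersection point: (19/5, 19/10).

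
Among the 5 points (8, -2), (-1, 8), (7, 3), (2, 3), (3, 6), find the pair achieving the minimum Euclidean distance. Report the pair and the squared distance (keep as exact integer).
Pair = ((2, 3), (3, 6)); squared distance = 10

Compute all C(5, 2) = 10 pairwise squared distances (x_i − x_j)² + (y_i − y_j)². The minimum is 10, attained by the pair ((2, 3), (3, 6)).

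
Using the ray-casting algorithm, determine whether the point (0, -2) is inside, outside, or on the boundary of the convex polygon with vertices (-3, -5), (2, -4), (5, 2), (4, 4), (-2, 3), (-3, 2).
The point (0, -2) lies strictly inside the polygon

Cast a horizontal ray to the right from the query point and count how many polygon edges it crosses (each edge strictly once or zero times, handled with the usual half-open convention). 
Parity of crossings → odd ⇒ inside.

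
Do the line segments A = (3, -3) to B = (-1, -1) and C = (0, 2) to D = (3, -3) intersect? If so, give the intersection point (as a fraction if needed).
Yes; intersection at (3, -3) (t = 0 on AB, s = 1 on CD)

Parametrize AB as A + t(B − A) = (3 + -4 t, -3 + 2 t) and CD as C + s(D − C) = (0 + 3 s, 2 + -5 s). Solve the linear system for (t, s). Determinant = -14 ≠ 0, so a unique intersection of the containing lines exists. Solution: t = 0, s = 1 — both in [0, 1], so the segments cross. Intersection point: (3, -3).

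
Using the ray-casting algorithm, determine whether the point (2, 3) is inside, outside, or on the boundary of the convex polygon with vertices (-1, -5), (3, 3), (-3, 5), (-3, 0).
The point (2, 3) lies strictly inside the polygon

Cast a horizontal ray to the right from the query point and count how many polygon edges it crosses (each edge strictly once or zero times, handled with the usual half-open convention). 
Parity of crossings → odd ⇒ inside.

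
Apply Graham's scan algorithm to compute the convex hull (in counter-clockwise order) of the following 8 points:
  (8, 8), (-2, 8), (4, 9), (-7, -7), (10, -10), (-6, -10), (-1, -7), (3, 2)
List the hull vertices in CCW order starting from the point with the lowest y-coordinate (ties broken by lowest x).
Hull (CCW) = [(-6, -10), (10, -10), (8, 8), (4, 9), (-2, 8), (-7, -7)]

Graham scan procedure:
  1. Find the pivot p₀ = point with lowest y (tie → lowest x): (-6, -10).
  2. Sort the remaining points by polar angle around p₀.
  3. Walk through sorted points, maintaining a stack; pop the top while the last three entries make a non-left turn (cross product ≤ 0).
  4. Final stack is the convex hull in CCW order: (-6, -10), (10, -10), (8, 8), (4, 9), (-2, 8), (-7, -7).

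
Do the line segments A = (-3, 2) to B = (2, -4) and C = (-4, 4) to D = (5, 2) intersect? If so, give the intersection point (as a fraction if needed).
No (intersection of containing lines falls outside at least one segment)

Parametrize and solve: t = -4/11, s = -1/11. At least one of these is outside [0, 1], so the segments do not intersect.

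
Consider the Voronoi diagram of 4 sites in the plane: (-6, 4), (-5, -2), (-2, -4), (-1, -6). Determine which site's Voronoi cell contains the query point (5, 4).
Nearest site = (-2, -4)

The Voronoi cell of site s contains exactly those query points closer to s than to any other site. Compute squared distances from q = (5, 4) to each site:
  (-2 − 5)² + (-4 − 4)² = 113
  (-6 − 5)² + (4 − 4)² = 121
  (-5 − 5)² + (-2 − 4)² = 136
  (-1 − 5)² + (-6 − 4)² = 136
Minimum is attained by (-2, -4), so q lies in its Voronoi cell.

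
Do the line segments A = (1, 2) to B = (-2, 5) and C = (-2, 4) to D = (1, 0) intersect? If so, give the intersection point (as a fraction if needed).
No (intersection of containing lines falls outside at least one segment)

Parametrize and solve: t = 2, s = -1. At least one of these is outside [0, 1], so the segments do not intersect.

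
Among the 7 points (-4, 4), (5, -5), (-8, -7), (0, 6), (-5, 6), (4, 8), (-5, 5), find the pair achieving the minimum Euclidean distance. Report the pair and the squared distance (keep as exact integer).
Pair = ((-5, 6), (-5, 5)); squared distance = 1

Compute all C(7, 2) = 21 pairwise squared distances (x_i − x_j)² + (y_i − y_j)². The minimum is 1, attained by the pair ((-5, 6), (-5, 5)).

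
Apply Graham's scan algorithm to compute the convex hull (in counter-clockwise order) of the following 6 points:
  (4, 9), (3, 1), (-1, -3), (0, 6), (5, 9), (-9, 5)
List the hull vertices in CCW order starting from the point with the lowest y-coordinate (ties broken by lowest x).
Hull (CCW) = [(-1, -3), (3, 1), (5, 9), (4, 9), (-9, 5)]

Graham scan procedure:
  1. Find the pivot p₀ = point with lowest y (tie → lowest x): (-1, -3).
  2. Sort the remaining points by polar angle around p₀.
  3. Walk through sorted points, maintaining a stack; pop the top while the last three entries make a non-left turn (cross product ≤ 0).
  4. Final stack is the convex hull in CCW order: (-1, -3), (3, 1), (5, 9), (4, 9), (-9, 5).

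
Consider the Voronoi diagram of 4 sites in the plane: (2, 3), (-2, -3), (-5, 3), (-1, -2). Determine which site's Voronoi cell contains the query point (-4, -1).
Nearest site = (-2, -3)

The Voronoi cell of site s contains exactly those query points closer to s than to any other site. Compute squared distances from q = (-4, -1) to each site:
  (-2 − -4)² + (-3 − -1)² = 8
  (-1 − -4)² + (-2 − -1)² = 10
  (-5 − -4)² + (3 − -1)² = 17
  (2 − -4)² + (3 − -1)² = 52
Minimum is attained by (-2, -3), so q lies in its Voronoi cell.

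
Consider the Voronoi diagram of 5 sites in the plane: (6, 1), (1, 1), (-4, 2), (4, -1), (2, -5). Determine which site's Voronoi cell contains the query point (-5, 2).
Nearest site = (-4, 2)

The Voronoi cell of site s contains exactly those query points closer to s than to any other site. Compute squared distances from q = (-5, 2) to each site:
  (-4 − -5)² + (2 − 2)² = 1
  (1 − -5)² + (1 − 2)² = 37
  (4 − -5)² + (-1 − 2)² = 90
  (2 − -5)² + (-5 − 2)² = 98
  (6 − -5)² + (1 − 2)² = 122
Minimum is attained by (-4, 2), so q lies in its Voronoi cell.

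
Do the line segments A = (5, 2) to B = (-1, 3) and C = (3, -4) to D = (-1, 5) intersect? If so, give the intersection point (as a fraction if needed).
Yes; intersection at (-1/25, 71/25) (t = 21/25 on AB, s = 19/25 on CD)

Parametrize AB as A + t(B − A) = (5 + -6 t, 2 + 1 t) and CD as C + s(D − C) = (3 + -4 s, -4 + 9 s). Solve the linear system for (t, s). Determinant = 50 ≠ 0, so a unique intersection of the containing lines exists. Solution: t = 21/25, s = 19/25 — both in [0, 1], so the segments cross. Intersection point: (-1/25, 71/25).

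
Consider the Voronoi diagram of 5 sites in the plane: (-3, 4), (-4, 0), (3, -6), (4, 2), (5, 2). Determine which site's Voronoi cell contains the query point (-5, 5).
Nearest site = (-3, 4)

The Voronoi cell of site s contains exactly those query points closer to s than to any other site. Compute squared distances from q = (-5, 5) to each site:
  (-3 − -5)² + (4 − 5)² = 5
  (-4 − -5)² + (0 − 5)² = 26
  (4 − -5)² + (2 − 5)² = 90
  (5 − -5)² + (2 − 5)² = 109
  (3 − -5)² + (-6 − 5)² = 185
Minimum is attained by (-3, 4), so q lies in its Voronoi cell.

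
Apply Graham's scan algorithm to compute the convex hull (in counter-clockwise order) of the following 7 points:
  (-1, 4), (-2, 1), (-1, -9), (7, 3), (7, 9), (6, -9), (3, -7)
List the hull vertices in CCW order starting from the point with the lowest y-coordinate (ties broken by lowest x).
Hull (CCW) = [(-1, -9), (6, -9), (7, 3), (7, 9), (-1, 4), (-2, 1)]

Graham scan procedure:
  1. Find the pivot p₀ = point with lowest y (tie → lowest x): (-1, -9).
  2. Sort the remaining points by polar angle around p₀.
  3. Walk through sorted points, maintaining a stack; pop the top while the last three entries make a non-left turn (cross product ≤ 0).
  4. Final stack is the convex hull in CCW order: (-1, -9), (6, -9), (7, 3), (7, 9), (-1, 4), (-2, 1).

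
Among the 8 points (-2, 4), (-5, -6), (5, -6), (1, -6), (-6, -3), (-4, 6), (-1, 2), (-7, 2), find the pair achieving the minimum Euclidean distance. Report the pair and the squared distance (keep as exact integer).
Pair = ((-2, 4), (-1, 2)); squared distance = 5

Compute all C(8, 2) = 28 pairwise squared distances (x_i − x_j)² + (y_i − y_j)². The minimum is 5, attained by the pair ((-2, 4), (-1, 2)).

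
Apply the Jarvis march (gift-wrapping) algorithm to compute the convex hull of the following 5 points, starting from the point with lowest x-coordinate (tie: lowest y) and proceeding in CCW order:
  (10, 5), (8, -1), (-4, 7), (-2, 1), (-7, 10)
Hull (CCW) = [(-7, 10), (-2, 1), (8, -1), (10, 5)]

Jarvis march: at each step, from the current hull vertex p, select the next vertex q as the point such that every other point lies strictly to the left of (or on) the directed line p → q. (Equivalently: for every other point r, the cross product (q − p) × (r − p) ≥ 0.)
Starting point (lowest x, tie lowest y): (-7, 10). Wrap until returning to start. Resulting hull: (-7, 10), (-2, 1), (8, -1), (10, 5).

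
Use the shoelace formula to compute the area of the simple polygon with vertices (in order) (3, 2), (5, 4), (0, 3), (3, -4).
Area = 13

Shoelace formula: Area = (1/2) |Σ_i (x_i · y_{i+1} − x_{i+1} · y_i)| (indices mod n). Compute each cross term:
  (3)(4) − (5)(2) = 2
  (5)(3) − (0)(4) = 15
  (0)(-4) − (3)(3) = -9
  (3)(2) − (3)(-4) = 18
Sum = 26, so (signed) Area = 26/2 = 13, |Area| = 13.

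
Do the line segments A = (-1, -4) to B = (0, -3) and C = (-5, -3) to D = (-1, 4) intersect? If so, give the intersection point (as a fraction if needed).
No (intersection of containing lines falls outside at least one segment)

Parametrize and solve: t = -32/3, s = -5/3. At least one of these is outside [0, 1], so the segments do not intersect.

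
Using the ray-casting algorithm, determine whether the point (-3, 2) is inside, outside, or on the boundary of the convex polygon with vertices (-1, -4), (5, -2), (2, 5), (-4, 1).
The point (-3, 2) lies strictly outside the polygon

Cast a horizontal ray to the right from the query point and count how many polygon edges it crosses (each edge strictly once or zero times, handled with the usual half-open convention). 
Parity of crossings → even ⇒ outside.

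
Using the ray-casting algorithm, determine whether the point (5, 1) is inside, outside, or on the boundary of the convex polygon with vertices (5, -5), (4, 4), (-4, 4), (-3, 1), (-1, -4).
The point (5, 1) lies strictly outside the polygon

Cast a horizontal ray to the right from the query point and count how many polygon edges it crosses (each edge strictly once or zero times, handled with the usual half-open convention). 
Parity of crossings → even ⇒ outside.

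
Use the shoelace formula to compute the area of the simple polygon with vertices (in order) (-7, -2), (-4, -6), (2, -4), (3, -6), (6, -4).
Area = 23

Shoelace formula: Area = (1/2) |Σ_i (x_i · y_{i+1} − x_{i+1} · y_i)| (indices mod n). Compute each cross term:
  (-7)(-6) − (-4)(-2) = 34
  (-4)(-4) − (2)(-6) = 28
  (2)(-6) − (3)(-4) = 0
  (3)(-4) − (6)(-6) = 24
  (6)(-2) − (-7)(-4) = -40
Sum = 46, so (signed) Area = 46/2 = 23, |Area| = 23.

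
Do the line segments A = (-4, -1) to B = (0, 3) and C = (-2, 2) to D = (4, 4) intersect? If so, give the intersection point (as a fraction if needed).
Yes; intersection at (-1/2, 5/2) (t = 7/8 on AB, s = 1/4 on CD)

Parametrize AB as A + t(B − A) = (-4 + 4 t, -1 + 4 t) and CD as C + s(D − C) = (-2 + 6 s, 2 + 2 s). Solve the linear system for (t, s). Determinant = 16 ≠ 0, so a unique intersection of the containing lines exists. Solution: t = 7/8, s = 1/4 — both in [0, 1], so the segments cross. Intersection point: (-1/2, 5/2).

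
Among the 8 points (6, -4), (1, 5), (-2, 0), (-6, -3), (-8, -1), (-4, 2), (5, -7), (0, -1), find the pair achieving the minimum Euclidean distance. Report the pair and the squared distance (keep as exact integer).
Pair = ((-2, 0), (0, -1)); squared distance = 5

Compute all C(8, 2) = 28 pairwise squared distances (x_i − x_j)² + (y_i − y_j)². The minimum is 5, attained by the pair ((-2, 0), (0, -1)).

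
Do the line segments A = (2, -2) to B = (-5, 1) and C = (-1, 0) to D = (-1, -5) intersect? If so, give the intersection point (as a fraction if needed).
Yes; intersection at (-1, -5/7) (t = 3/7 on AB, s = 1/7 on CD)

Parametrize AB as A + t(B − A) = (2 + -7 t, -2 + 3 t) and CD as C + s(D − C) = (-1 + 0 s, 0 + -5 s). Solve the linear system for (t, s). Determinant = -35 ≠ 0, so a unique intersection of the containing lines exists. Solution: t = 3/7, s = 1/7 — both in [0, 1], so the segments cross. Intersection point: (-1, -5/7).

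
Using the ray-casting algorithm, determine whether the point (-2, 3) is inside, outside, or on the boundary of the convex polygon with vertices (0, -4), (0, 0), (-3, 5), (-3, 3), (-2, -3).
The point (-2, 3) lies strictly inside the polygon

Cast a horizontal ray to the right from the query point and count how many polygon edges it crosses (each edge strictly once or zero times, handled with the usual half-open convention). 
Parity of crossings → odd ⇒ inside.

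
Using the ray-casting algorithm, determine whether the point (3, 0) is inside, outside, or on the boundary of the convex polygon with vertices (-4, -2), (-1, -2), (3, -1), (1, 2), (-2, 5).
The point (3, 0) lies strictly outside the polygon

Cast a horizontal ray to the right from the query point and count how many polygon edges it crosses (each edge strictly once or zero times, handled with the usual half-open convention). 
Parity of crossings → even ⇒ outside.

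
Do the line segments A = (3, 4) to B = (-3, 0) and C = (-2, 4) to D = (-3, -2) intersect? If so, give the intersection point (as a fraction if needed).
Yes; intersection at (-21/8, 1/4) (t = 15/16 on AB, s = 5/8 on CD)

Parametrize AB as A + t(B − A) = (3 + -6 t, 4 + -4 t) and CD as C + s(D − C) = (-2 + -1 s, 4 + -6 s). Solve the linear system for (t, s). Determinant = -32 ≠ 0, so a unique intersection of the containing lines exists. Solution: t = 15/16, s = 5/8 — both in [0, 1], so the segments cross. Intersection point: (-21/8, 1/4).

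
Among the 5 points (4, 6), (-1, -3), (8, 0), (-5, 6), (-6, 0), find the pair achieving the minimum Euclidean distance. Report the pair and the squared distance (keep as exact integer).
Pair = ((-1, -3), (-6, 0)); squared distance = 34

Compute all C(5, 2) = 10 pairwise squared distances (x_i − x_j)² + (y_i − y_j)². The minimum is 34, attained by the pair ((-1, -3), (-6, 0)).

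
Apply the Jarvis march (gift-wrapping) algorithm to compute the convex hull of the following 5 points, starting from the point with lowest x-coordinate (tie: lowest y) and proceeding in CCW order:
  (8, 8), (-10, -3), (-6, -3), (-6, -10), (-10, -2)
Hull (CCW) = [(-10, -3), (-6, -10), (8, 8), (-10, -2)]

Jarvis march: at each step, from the current hull vertex p, select the next vertex q as the point such that every other point lies strictly to the left of (or on) the directed line p → q. (Equivalently: for every other point r, the cross product (q − p) × (r − p) ≥ 0.)
Starting point (lowest x, tie lowest y): (-10, -3). Wrap until returning to start. Resulting hull: (-10, -3), (-6, -10), (8, 8), (-10, -2).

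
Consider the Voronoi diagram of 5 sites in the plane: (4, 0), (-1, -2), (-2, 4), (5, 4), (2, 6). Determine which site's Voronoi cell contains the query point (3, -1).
Nearest site = (4, 0)

The Voronoi cell of site s contains exactly those query points closer to s than to any other site. Compute squared distances from q = (3, -1) to each site:
  (4 − 3)² + (0 − -1)² = 2
  (-1 − 3)² + (-2 − -1)² = 17
  (5 − 3)² + (4 − -1)² = 29
  (-2 − 3)² + (4 − -1)² = 50
  (2 − 3)² + (6 − -1)² = 50
Minimum is attained by (4, 0), so q lies in its Voronoi cell.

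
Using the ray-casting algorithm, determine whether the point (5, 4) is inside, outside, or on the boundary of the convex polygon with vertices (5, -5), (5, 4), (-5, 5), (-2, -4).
The point (5, 4) lies on the polygon boundary

Boundary check: the query satisfies the collinearity and bounding-box conditions for some polygon edge, so it lies exactly on the boundary.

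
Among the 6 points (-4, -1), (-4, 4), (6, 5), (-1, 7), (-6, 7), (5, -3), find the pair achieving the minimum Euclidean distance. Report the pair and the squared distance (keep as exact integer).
Pair = ((-4, 4), (-6, 7)); squared distance = 13

Compute all C(6, 2) = 15 pairwise squared distances (x_i − x_j)² + (y_i − y_j)². The minimum is 13, attained by the pair ((-4, 4), (-6, 7)).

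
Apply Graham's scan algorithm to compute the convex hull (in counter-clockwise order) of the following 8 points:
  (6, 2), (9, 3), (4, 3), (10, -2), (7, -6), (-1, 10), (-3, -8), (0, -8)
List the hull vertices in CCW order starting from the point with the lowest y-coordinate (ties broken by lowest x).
Hull (CCW) = [(-3, -8), (0, -8), (7, -6), (10, -2), (9, 3), (-1, 10)]

Graham scan procedure:
  1. Find the pivot p₀ = point with lowest y (tie → lowest x): (-3, -8).
  2. Sort the remaining points by polar angle around p₀.
  3. Walk through sorted points, maintaining a stack; pop the top while the last three entries make a non-left turn (cross product ≤ 0).
  4. Final stack is the convex hull in CCW order: (-3, -8), (0, -8), (7, -6), (10, -2), (9, 3), (-1, 10).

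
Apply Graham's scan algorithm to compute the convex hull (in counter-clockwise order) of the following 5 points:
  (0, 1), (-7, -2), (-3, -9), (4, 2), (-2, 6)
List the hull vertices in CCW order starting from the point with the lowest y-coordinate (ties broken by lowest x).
Hull (CCW) = [(-3, -9), (4, 2), (-2, 6), (-7, -2)]

Graham scan procedure:
  1. Find the pivot p₀ = point with lowest y (tie → lowest x): (-3, -9).
  2. Sort the remaining points by polar angle around p₀.
  3. Walk through sorted points, maintaining a stack; pop the top while the last three entries make a non-left turn (cross product ≤ 0).
  4. Final stack is the convex hull in CCW order: (-3, -9), (4, 2), (-2, 6), (-7, -2).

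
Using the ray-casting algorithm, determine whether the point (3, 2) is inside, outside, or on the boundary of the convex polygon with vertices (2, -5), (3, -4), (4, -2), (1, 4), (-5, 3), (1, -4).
The point (3, 2) lies strictly outside the polygon

Cast a horizontal ray to the right from the query point and count how many polygon edges it crosses (each edge strictly once or zero times, handled with the usual half-open convention). 
Parity of crossings → even ⇒ outside.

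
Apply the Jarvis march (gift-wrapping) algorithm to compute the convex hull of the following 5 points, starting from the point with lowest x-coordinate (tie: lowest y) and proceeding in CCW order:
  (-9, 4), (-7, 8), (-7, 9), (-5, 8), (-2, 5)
Hull (CCW) = [(-9, 4), (-2, 5), (-5, 8), (-7, 9)]

Jarvis march: at each step, from the current hull vertex p, select the next vertex q as the point such that every other point lies strictly to the left of (or on) the directed line p → q. (Equivalently: for every other point r, the cross product (q − p) × (r − p) ≥ 0.)
Starting point (lowest x, tie lowest y): (-9, 4). Wrap until returning to start. Resulting hull: (-9, 4), (-2, 5), (-5, 8), (-7, 9).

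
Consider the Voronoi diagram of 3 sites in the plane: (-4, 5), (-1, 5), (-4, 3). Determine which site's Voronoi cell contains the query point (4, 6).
Nearest site = (-1, 5)

The Voronoi cell of site s contains exactly those query points closer to s than to any other site. Compute squared distances from q = (4, 6) to each site:
  (-1 − 4)² + (5 − 6)² = 26
  (-4 − 4)² + (5 − 6)² = 65
  (-4 − 4)² + (3 − 6)² = 73
Minimum is attained by (-1, 5), so q lies in its Voronoi cell.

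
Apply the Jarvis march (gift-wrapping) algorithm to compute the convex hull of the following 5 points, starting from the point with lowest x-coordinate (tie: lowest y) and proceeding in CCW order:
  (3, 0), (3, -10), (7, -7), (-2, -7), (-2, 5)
Hull (CCW) = [(-2, -7), (3, -10), (7, -7), (3, 0), (-2, 5)]

Jarvis march: at each step, from the current hull vertex p, select the next vertex q as the point such that every other point lies strictly to the left of (or on) the directed line p → q. (Equivalently: for every other point r, the cross product (q − p) × (r − p) ≥ 0.)
Starting point (lowest x, tie lowest y): (-2, -7). Wrap until returning to start. Resulting hull: (-2, -7), (3, -10), (7, -7), (3, 0), (-2, 5).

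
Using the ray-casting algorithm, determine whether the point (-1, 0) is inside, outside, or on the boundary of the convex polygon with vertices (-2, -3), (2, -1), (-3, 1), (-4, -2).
The point (-1, 0) lies strictly inside the polygon

Cast a horizontal ray to the right from the query point and count how many polygon edges it crosses (each edge strictly once or zero times, handled with the usual half-open convention). 
Parity of crossings → odd ⇒ inside.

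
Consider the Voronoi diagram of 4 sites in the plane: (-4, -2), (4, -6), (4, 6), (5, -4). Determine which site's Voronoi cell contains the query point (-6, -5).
Nearest site = (-4, -2)

The Voronoi cell of site s contains exactly those query points closer to s than to any other site. Compute squared distances from q = (-6, -5) to each site:
  (-4 − -6)² + (-2 − -5)² = 13
  (4 − -6)² + (-6 − -5)² = 101
  (5 − -6)² + (-4 − -5)² = 122
  (4 − -6)² + (6 − -5)² = 221
Minimum is attained by (-4, -2), so q lies in its Voronoi cell.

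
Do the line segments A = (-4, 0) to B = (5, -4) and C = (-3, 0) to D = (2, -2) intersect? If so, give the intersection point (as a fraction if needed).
No (intersection of containing lines falls outside at least one segment)

Parametrize and solve: t = -1, s = -2. At least one of these is outside [0, 1], so the segments do not intersect.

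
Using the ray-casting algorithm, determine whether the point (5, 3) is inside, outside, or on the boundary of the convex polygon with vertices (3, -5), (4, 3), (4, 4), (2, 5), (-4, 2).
The point (5, 3) lies strictly outside the polygon

Cast a horizontal ray to the right from the query point and count how many polygon edges it crosses (each edge strictly once or zero times, handled with the usual half-open convention). 
Parity of crossings → even ⇒ outside.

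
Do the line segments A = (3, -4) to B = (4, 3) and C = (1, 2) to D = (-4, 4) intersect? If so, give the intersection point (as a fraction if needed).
No (intersection of containing lines falls outside at least one segment)

Parametrize and solve: t = 26/37, s = -20/37. At least one of these is outside [0, 1], so the segments do not intersect.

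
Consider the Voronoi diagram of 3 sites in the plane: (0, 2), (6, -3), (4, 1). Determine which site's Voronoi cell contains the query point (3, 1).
Nearest site = (4, 1)

The Voronoi cell of site s contains exactly those query points closer to s than to any other site. Compute squared distances from q = (3, 1) to each site:
  (4 − 3)² + (1 − 1)² = 1
  (0 − 3)² + (2 − 1)² = 10
  (6 − 3)² + (-3 − 1)² = 25
Minimum is attained by (4, 1), so q lies in its Voronoi cell.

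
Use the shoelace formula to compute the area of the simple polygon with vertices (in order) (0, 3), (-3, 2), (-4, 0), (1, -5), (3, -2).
Area = 59/2

Shoelace formula: Area = (1/2) |Σ_i (x_i · y_{i+1} − x_{i+1} · y_i)| (indices mod n). Compute each cross term:
  (0)(2) − (-3)(3) = 9
  (-3)(0) − (-4)(2) = 8
  (-4)(-5) − (1)(0) = 20
  (1)(-2) − (3)(-5) = 13
  (3)(3) − (0)(-2) = 9
Sum = 59, so (signed) Area = 59/2 = 59/2, |Area| = 59/2.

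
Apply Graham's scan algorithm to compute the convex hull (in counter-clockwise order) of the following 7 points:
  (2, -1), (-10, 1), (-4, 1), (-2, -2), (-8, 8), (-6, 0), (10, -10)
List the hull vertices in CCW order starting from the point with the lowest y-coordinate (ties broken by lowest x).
Hull (CCW) = [(10, -10), (2, -1), (-8, 8), (-10, 1)]

Graham scan procedure:
  1. Find the pivot p₀ = point with lowest y (tie → lowest x): (10, -10).
  2. Sort the remaining points by polar angle around p₀.
  3. Walk through sorted points, maintaining a stack; pop the top while the last three entries make a non-left turn (cross product ≤ 0).
  4. Final stack is the convex hull in CCW order: (10, -10), (2, -1), (-8, 8), (-10, 1).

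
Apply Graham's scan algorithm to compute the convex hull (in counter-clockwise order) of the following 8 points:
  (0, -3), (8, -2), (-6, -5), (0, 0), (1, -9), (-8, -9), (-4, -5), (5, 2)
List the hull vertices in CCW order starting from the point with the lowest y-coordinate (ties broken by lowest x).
Hull (CCW) = [(-8, -9), (1, -9), (8, -2), (5, 2), (0, 0), (-6, -5)]

Graham scan procedure:
  1. Find the pivot p₀ = point with lowest y (tie → lowest x): (-8, -9).
  2. Sort the remaining points by polar angle around p₀.
  3. Walk through sorted points, maintaining a stack; pop the top while the last three entries make a non-left turn (cross product ≤ 0).
  4. Final stack is the convex hull in CCW order: (-8, -9), (1, -9), (8, -2), (5, 2), (0, 0), (-6, -5).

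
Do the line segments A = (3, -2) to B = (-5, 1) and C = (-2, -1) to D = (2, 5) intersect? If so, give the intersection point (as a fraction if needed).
Yes; intersection at (-23/15, -3/10) (t = 17/30 on AB, s = 7/60 on CD)

Parametrize AB as A + t(B − A) = (3 + -8 t, -2 + 3 t) and CD as C + s(D − C) = (-2 + 4 s, -1 + 6 s). Solve the linear system for (t, s). Determinant = 60 ≠ 0, so a unique intersection of the containing lines exists. Solution: t = 17/30, s = 7/60 — both in [0, 1], so the segments cross. Intersection point: (-23/15, -3/10).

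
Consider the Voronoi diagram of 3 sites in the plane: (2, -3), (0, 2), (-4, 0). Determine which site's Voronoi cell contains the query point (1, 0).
Nearest site = (0, 2)

The Voronoi cell of site s contains exactly those query points closer to s than to any other site. Compute squared distances from q = (1, 0) to each site:
  (0 − 1)² + (2 − 0)² = 5
  (2 − 1)² + (-3 − 0)² = 10
  (-4 − 1)² + (0 − 0)² = 25
Minimum is attained by (0, 2), so q lies in its Voronoi cell.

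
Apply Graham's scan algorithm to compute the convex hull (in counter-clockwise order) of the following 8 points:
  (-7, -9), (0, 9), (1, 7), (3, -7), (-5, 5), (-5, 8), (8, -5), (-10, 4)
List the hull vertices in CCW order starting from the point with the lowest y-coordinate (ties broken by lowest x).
Hull (CCW) = [(-7, -9), (3, -7), (8, -5), (0, 9), (-5, 8), (-10, 4)]

Graham scan procedure:
  1. Find the pivot p₀ = point with lowest y (tie → lowest x): (-7, -9).
  2. Sort the remaining points by polar angle around p₀.
  3. Walk through sorted points, maintaining a stack; pop the top while the last three entries make a non-left turn (cross product ≤ 0).
  4. Final stack is the convex hull in CCW order: (-7, -9), (3, -7), (8, -5), (0, 9), (-5, 8), (-10, 4).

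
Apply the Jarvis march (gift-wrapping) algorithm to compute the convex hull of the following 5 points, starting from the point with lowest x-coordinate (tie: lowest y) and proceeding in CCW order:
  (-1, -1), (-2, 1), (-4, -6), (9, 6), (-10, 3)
Hull (CCW) = [(-10, 3), (-4, -6), (9, 6)]

Jarvis march: at each step, from the current hull vertex p, select the next vertex q as the point such that every other point lies strictly to the left of (or on) the directed line p → q. (Equivalently: for every other point r, the cross product (q − p) × (r − p) ≥ 0.)
Starting point (lowest x, tie lowest y): (-10, 3). Wrap until returning to start. Resulting hull: (-10, 3), (-4, -6), (9, 6).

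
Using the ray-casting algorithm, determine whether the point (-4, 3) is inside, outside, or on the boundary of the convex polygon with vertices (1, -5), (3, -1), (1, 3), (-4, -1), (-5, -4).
The point (-4, 3) lies strictly outside the polygon

Cast a horizontal ray to the right from the query point and count how many polygon edges it crosses (each edge strictly once or zero times, handled with the usual half-open convention). 
Parity of crossings → even ⇒ outside.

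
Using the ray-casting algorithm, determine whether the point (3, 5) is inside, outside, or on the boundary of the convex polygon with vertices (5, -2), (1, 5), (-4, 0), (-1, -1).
The point (3, 5) lies strictly outside the polygon

Cast a horizontal ray to the right from the query point and count how many polygon edges it crosses (each edge strictly once or zero times, handled with the usual half-open convention). 
Parity of crossings → even ⇒ outside.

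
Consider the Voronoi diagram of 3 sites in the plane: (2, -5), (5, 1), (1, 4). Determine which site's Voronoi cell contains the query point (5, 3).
Nearest site = (5, 1)

The Voronoi cell of site s contains exactly those query points closer to s than to any other site. Compute squared distances from q = (5, 3) to each site:
  (5 − 5)² + (1 − 3)² = 4
  (1 − 5)² + (4 − 3)² = 17
  (2 − 5)² + (-5 − 3)² = 73
Minimum is attained by (5, 1), so q lies in its Voronoi cell.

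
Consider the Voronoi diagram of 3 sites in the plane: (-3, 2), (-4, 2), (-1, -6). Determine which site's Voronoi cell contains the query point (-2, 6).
Nearest site = (-3, 2)

The Voronoi cell of site s contains exactly those query points closer to s than to any other site. Compute squared distances from q = (-2, 6) to each site:
  (-3 − -2)² + (2 − 6)² = 17
  (-4 − -2)² + (2 − 6)² = 20
  (-1 − -2)² + (-6 − 6)² = 145
Minimum is attained by (-3, 2), so q lies in its Voronoi cell.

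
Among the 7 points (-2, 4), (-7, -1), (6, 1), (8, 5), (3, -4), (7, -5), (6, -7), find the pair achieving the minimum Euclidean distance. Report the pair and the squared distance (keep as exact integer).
Pair = ((7, -5), (6, -7)); squared distance = 5

Compute all C(7, 2) = 21 pairwise squared distances (x_i − x_j)² + (y_i − y_j)². The minimum is 5, attained by the pair ((7, -5), (6, -7)).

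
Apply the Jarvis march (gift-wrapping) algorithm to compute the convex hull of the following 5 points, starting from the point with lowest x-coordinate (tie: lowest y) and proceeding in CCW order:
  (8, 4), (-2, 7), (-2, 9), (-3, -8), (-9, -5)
Hull (CCW) = [(-9, -5), (-3, -8), (8, 4), (-2, 9)]

Jarvis march: at each step, from the current hull vertex p, select the next vertex q as the point such that every other point lies strictly to the left of (or on) the directed line p → q. (Equivalently: for every other point r, the cross product (q − p) × (r − p) ≥ 0.)
Starting point (lowest x, tie lowest y): (-9, -5). Wrap until returning to start. Resulting hull: (-9, -5), (-3, -8), (8, 4), (-2, 9).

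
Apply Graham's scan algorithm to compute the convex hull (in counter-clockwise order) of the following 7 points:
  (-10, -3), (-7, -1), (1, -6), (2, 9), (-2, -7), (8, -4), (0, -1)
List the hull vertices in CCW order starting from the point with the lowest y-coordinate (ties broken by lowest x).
Hull (CCW) = [(-2, -7), (8, -4), (2, 9), (-10, -3)]

Graham scan procedure:
  1. Find the pivot p₀ = point with lowest y (tie → lowest x): (-2, -7).
  2. Sort the remaining points by polar angle around p₀.
  3. Walk through sorted points, maintaining a stack; pop the top while the last three entries make a non-left turn (cross product ≤ 0).
  4. Final stack is the convex hull in CCW order: (-2, -7), (8, -4), (2, 9), (-10, -3).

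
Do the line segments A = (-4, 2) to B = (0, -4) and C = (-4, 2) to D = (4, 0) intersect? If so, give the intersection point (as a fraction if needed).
Yes; intersection at (-4, 2) (t = 0 on AB, s = 0 on CD)

Parametrize AB as A + t(B − A) = (-4 + 4 t, 2 + -6 t) and CD as C + s(D − C) = (-4 + 8 s, 2 + -2 s). Solve the linear system for (t, s). Determinant = -40 ≠ 0, so a unique intersection of the containing lines exists. Solution: t = 0, s = 0 — both in [0, 1], so the segments cross. Intersection point: (-4, 2).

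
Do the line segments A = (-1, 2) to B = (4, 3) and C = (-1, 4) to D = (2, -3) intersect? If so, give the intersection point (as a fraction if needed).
Yes; intersection at (-4/19, 41/19) (t = 3/19 on AB, s = 5/19 on CD)

Parametrize AB as A + t(B − A) = (-1 + 5 t, 2 + 1 t) and CD as C + s(D − C) = (-1 + 3 s, 4 + -7 s). Solve the linear system for (t, s). Determinant = 38 ≠ 0, so a unique intersection of the containing lines exists. Solution: t = 3/19, s = 5/19 — both in [0, 1], so the segments cross. Intersection point: (-4/19, 41/19).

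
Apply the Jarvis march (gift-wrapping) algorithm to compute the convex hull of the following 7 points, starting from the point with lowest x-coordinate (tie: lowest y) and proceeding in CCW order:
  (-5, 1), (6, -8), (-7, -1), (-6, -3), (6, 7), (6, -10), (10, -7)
Hull (CCW) = [(-7, -1), (-6, -3), (6, -10), (10, -7), (6, 7), (-5, 1)]

Jarvis march: at each step, from the current hull vertex p, select the next vertex q as the point such that every other point lies strictly to the left of (or on) the directed line p → q. (Equivalently: for every other point r, the cross product (q − p) × (r − p) ≥ 0.)
Starting point (lowest x, tie lowest y): (-7, -1). Wrap until returning to start. Resulting hull: (-7, -1), (-6, -3), (6, -10), (10, -7), (6, 7), (-5, 1).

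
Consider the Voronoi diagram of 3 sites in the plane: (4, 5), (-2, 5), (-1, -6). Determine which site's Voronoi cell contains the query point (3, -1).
Nearest site = (4, 5)

The Voronoi cell of site s contains exactly those query points closer to s than to any other site. Compute squared distances from q = (3, -1) to each site:
  (4 − 3)² + (5 − -1)² = 37
  (-1 − 3)² + (-6 − -1)² = 41
  (-2 − 3)² + (5 − -1)² = 61
Minimum is attained by (4, 5), so q lies in its Voronoi cell.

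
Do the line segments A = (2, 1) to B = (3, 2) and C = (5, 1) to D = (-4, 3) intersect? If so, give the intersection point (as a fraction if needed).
Yes; intersection at (28/11, 17/11) (t = 6/11 on AB, s = 3/11 on CD)

Parametrize AB as A + t(B − A) = (2 + 1 t, 1 + 1 t) and CD as C + s(D − C) = (5 + -9 s, 1 + 2 s). Solve the linear system for (t, s). Determinant = -11 ≠ 0, so a unique intersection of the containing lines exists. Solution: t = 6/11, s = 3/11 — both in [0, 1], so the segments cross. Intersection point: (28/11, 17/11).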